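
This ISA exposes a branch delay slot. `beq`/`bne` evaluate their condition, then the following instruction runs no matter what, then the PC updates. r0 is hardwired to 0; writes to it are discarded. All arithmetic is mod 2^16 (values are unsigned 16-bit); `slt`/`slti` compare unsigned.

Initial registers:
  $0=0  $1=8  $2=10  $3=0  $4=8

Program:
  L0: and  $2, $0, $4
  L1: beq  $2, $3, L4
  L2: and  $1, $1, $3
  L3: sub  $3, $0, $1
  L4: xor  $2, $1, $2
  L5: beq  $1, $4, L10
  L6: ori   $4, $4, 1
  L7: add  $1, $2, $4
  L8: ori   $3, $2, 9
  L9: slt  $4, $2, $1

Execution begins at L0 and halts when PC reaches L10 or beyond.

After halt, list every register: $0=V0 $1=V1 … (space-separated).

PC=0  and  $2, $0, $4        | $0=0 $1=8 $2=0 $3=0 $4=8
PC=1  beq  $2, $3, L4        | $0=0 $1=8 $2=0 $3=0 $4=8  [TAKEN]
PC=2  and  $1, $1, $3        | $0=0 $1=0 $2=0 $3=0 $4=8
PC=4  xor  $2, $1, $2        | $0=0 $1=0 $2=0 $3=0 $4=8
PC=5  beq  $1, $4, L10       | $0=0 $1=0 $2=0 $3=0 $4=8  [not taken]
PC=6  ori   $4, $4, 1        | $0=0 $1=0 $2=0 $3=0 $4=9
PC=7  add  $1, $2, $4        | $0=0 $1=9 $2=0 $3=0 $4=9
PC=8  ori   $3, $2, 9        | $0=0 $1=9 $2=0 $3=9 $4=9
PC=9  slt  $4, $2, $1        | $0=0 $1=9 $2=0 $3=9 $4=1

$0=0 $1=9 $2=0 $3=9 $4=1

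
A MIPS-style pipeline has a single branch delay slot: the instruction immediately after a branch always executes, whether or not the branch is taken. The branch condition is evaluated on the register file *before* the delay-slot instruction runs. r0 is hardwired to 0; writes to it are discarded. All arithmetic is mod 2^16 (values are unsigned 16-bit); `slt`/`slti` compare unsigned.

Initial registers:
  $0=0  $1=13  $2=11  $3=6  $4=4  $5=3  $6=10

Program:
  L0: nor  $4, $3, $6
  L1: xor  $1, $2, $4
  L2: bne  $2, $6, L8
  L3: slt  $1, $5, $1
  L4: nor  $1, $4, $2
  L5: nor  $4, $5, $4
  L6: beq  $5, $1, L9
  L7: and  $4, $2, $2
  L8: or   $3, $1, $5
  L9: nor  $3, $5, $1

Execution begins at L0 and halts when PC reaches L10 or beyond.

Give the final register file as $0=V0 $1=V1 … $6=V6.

$0=0 $1=1 $2=11 $3=65532 $4=65521 $5=3 $6=10

#0 nor  $4, $3, $6 ; 0/13/11/6/65521/3/10
#1 xor  $1, $2, $4 ; 0/65530/11/6/65521/3/10
#2 bne  $2, $6, L8 ; 0/65530/11/6/65521/3/10 ; →target
#3 slt  $1, $5, $1 ; 0/1/11/6/65521/3/10
#8 or   $3, $1, $5 ; 0/1/11/3/65521/3/10
#9 nor  $3, $5, $1 ; 0/1/11/65532/65521/3/10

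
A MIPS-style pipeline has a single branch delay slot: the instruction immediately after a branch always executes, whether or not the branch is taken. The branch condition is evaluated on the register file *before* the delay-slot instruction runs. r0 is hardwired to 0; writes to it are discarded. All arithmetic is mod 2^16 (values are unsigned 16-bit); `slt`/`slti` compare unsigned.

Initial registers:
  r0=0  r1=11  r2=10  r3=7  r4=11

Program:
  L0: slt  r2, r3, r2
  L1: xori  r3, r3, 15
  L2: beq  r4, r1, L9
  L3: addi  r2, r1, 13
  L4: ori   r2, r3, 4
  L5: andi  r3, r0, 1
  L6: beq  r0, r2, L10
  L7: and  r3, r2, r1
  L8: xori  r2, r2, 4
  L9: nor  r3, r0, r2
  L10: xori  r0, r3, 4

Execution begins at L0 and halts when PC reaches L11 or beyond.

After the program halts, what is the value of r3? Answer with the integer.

65511

  step pc=0: slt  r2, r3, r2  regs=(0,11,1,7,11)
  step pc=1: xori  r3, r3, 15  regs=(0,11,1,8,11)
  step pc=2: beq  r4, r1, L9  cond=T  regs=(0,11,1,8,11)
  step pc=3: addi  r2, r1, 13  regs=(0,11,24,8,11)
  step pc=9: nor  r3, r0, r2  regs=(0,11,24,65511,11)
  step pc=10: xori  r0, r3, 4  regs=(0,11,24,65511,11)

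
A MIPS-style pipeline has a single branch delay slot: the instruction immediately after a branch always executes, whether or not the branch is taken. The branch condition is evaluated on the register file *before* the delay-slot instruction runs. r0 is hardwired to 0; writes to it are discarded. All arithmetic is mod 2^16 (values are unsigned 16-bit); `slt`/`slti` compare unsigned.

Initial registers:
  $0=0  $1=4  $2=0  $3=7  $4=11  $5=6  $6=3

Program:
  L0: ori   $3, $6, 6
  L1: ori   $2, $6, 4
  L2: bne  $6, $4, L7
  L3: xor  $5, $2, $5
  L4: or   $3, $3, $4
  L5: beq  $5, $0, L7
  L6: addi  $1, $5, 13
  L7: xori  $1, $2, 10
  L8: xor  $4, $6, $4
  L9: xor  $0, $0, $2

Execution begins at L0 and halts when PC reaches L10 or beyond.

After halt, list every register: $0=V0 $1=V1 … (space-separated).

$0=0 $1=13 $2=7 $3=7 $4=8 $5=1 $6=3

PC=0  ori   $3, $6, 6        | $0=0 $1=4 $2=0 $3=7 $4=11 $5=6 $6=3
PC=1  ori   $2, $6, 4        | $0=0 $1=4 $2=7 $3=7 $4=11 $5=6 $6=3
PC=2  bne  $6, $4, L7        | $0=0 $1=4 $2=7 $3=7 $4=11 $5=6 $6=3  [TAKEN]
PC=3  xor  $5, $2, $5        | $0=0 $1=4 $2=7 $3=7 $4=11 $5=1 $6=3
PC=7  xori  $1, $2, 10       | $0=0 $1=13 $2=7 $3=7 $4=11 $5=1 $6=3
PC=8  xor  $4, $6, $4        | $0=0 $1=13 $2=7 $3=7 $4=8 $5=1 $6=3
PC=9  xor  $0, $0, $2        | $0=0 $1=13 $2=7 $3=7 $4=8 $5=1 $6=3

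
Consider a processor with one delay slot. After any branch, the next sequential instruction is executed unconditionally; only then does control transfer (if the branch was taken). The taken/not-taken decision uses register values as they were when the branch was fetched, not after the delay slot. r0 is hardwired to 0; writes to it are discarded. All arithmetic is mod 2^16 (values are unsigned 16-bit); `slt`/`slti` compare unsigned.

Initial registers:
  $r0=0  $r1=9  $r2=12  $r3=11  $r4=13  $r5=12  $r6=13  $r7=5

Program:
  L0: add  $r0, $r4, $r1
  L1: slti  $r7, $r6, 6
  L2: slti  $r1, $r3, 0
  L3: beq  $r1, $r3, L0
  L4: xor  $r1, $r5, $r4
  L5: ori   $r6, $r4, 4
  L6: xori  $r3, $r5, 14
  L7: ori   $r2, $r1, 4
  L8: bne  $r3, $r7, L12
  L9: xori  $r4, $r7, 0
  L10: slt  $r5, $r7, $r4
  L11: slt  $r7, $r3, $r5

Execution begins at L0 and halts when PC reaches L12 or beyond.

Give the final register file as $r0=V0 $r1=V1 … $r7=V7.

[0] add  $r0, $r4, $r1  →  {$r0:0, $r1:9, $r2:12, $r3:11, $r4:13, $r5:12, $r6:13, $r7:5}
[1] slti  $r7, $r6, 6  →  {$r0:0, $r1:9, $r2:12, $r3:11, $r4:13, $r5:12, $r6:13, $r7:0}
[2] slti  $r1, $r3, 0  →  {$r0:0, $r1:0, $r2:12, $r3:11, $r4:13, $r5:12, $r6:13, $r7:0}
[3] beq  $r1, $r3, L0  →  {$r0:0, $r1:0, $r2:12, $r3:11, $r4:13, $r5:12, $r6:13, $r7:0}  ⟨branch fallthrough⟩
[4] xor  $r1, $r5, $r4  →  {$r0:0, $r1:1, $r2:12, $r3:11, $r4:13, $r5:12, $r6:13, $r7:0}
[5] ori   $r6, $r4, 4  →  {$r0:0, $r1:1, $r2:12, $r3:11, $r4:13, $r5:12, $r6:13, $r7:0}
[6] xori  $r3, $r5, 14  →  {$r0:0, $r1:1, $r2:12, $r3:2, $r4:13, $r5:12, $r6:13, $r7:0}
[7] ori   $r2, $r1, 4  →  {$r0:0, $r1:1, $r2:5, $r3:2, $r4:13, $r5:12, $r6:13, $r7:0}
[8] bne  $r3, $r7, L12  →  {$r0:0, $r1:1, $r2:5, $r3:2, $r4:13, $r5:12, $r6:13, $r7:0}  ⟨branch taken⟩
[9] xori  $r4, $r7, 0  →  {$r0:0, $r1:1, $r2:5, $r3:2, $r4:0, $r5:12, $r6:13, $r7:0}

$r0=0 $r1=1 $r2=5 $r3=2 $r4=0 $r5=12 $r6=13 $r7=0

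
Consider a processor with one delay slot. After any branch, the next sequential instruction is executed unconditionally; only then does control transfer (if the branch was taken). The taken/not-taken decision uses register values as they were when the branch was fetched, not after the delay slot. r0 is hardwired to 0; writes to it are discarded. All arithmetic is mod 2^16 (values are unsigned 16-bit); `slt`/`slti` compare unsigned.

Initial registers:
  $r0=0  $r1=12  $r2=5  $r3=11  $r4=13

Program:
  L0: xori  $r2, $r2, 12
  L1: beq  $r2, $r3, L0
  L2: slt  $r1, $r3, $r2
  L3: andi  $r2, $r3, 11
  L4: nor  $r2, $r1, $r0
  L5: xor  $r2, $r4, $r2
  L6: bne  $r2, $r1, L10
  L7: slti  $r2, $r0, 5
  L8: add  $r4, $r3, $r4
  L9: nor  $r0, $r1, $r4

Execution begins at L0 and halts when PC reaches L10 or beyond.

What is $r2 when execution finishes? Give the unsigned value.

#0 xori  $r2, $r2, 12 ; 0/12/9/11/13
#1 beq  $r2, $r3, L0 ; 0/12/9/11/13 ; →fallthru
#2 slt  $r1, $r3, $r2 ; 0/0/9/11/13
#3 andi  $r2, $r3, 11 ; 0/0/11/11/13
#4 nor  $r2, $r1, $r0 ; 0/0/65535/11/13
#5 xor  $r2, $r4, $r2 ; 0/0/65522/11/13
#6 bne  $r2, $r1, L10 ; 0/0/65522/11/13 ; →target
#7 slti  $r2, $r0, 5 ; 0/0/1/11/13

1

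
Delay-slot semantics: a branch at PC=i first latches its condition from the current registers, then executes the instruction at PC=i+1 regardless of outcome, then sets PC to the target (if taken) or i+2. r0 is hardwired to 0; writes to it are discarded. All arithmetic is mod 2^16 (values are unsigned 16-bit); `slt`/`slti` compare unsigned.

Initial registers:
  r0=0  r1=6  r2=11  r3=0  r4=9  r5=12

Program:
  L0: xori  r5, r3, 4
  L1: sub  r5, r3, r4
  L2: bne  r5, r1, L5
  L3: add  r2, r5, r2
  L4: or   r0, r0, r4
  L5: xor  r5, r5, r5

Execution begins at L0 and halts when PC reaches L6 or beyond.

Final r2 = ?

2

  step pc=0: xori  r5, r3, 4  regs=(0,6,11,0,9,4)
  step pc=1: sub  r5, r3, r4  regs=(0,6,11,0,9,65527)
  step pc=2: bne  r5, r1, L5  cond=T  regs=(0,6,11,0,9,65527)
  step pc=3: add  r2, r5, r2  regs=(0,6,2,0,9,65527)
  step pc=5: xor  r5, r5, r5  regs=(0,6,2,0,9,0)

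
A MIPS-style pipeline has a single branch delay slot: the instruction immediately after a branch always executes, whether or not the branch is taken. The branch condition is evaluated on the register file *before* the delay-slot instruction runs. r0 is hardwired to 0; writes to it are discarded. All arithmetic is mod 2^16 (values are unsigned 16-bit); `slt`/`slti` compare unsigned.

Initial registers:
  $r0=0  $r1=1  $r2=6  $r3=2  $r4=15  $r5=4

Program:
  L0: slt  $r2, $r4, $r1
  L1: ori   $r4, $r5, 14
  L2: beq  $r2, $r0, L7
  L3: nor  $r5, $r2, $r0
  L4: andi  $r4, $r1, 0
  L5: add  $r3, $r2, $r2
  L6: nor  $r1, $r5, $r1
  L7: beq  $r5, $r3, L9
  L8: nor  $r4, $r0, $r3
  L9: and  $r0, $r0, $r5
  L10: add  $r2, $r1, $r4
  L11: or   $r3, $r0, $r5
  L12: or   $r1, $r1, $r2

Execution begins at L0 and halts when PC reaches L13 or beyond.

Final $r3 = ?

65535

#0 slt  $r2, $r4, $r1 ; 0/1/0/2/15/4
#1 ori   $r4, $r5, 14 ; 0/1/0/2/14/4
#2 beq  $r2, $r0, L7 ; 0/1/0/2/14/4 ; →target
#3 nor  $r5, $r2, $r0 ; 0/1/0/2/14/65535
#7 beq  $r5, $r3, L9 ; 0/1/0/2/14/65535 ; →fallthru
#8 nor  $r4, $r0, $r3 ; 0/1/0/2/65533/65535
#9 and  $r0, $r0, $r5 ; 0/1/0/2/65533/65535
#10 add  $r2, $r1, $r4 ; 0/1/65534/2/65533/65535
#11 or   $r3, $r0, $r5 ; 0/1/65534/65535/65533/65535
#12 or   $r1, $r1, $r2 ; 0/65535/65534/65535/65533/65535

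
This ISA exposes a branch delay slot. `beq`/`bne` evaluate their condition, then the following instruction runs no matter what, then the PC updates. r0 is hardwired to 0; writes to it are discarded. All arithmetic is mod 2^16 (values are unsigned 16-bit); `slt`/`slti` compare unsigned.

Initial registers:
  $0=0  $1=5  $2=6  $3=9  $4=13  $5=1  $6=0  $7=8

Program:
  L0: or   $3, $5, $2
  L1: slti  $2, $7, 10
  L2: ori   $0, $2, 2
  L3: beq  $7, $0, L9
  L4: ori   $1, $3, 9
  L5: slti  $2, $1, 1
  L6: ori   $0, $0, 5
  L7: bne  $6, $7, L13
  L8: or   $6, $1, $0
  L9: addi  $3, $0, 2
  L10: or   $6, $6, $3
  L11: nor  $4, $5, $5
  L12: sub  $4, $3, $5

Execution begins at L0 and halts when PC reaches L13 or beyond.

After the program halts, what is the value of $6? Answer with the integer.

15

  step pc=0: or   $3, $5, $2  regs=(0,5,6,7,13,1,0,8)
  step pc=1: slti  $2, $7, 10  regs=(0,5,1,7,13,1,0,8)
  step pc=2: ori   $0, $2, 2  regs=(0,5,1,7,13,1,0,8)
  step pc=3: beq  $7, $0, L9  cond=F  regs=(0,5,1,7,13,1,0,8)
  step pc=4: ori   $1, $3, 9  regs=(0,15,1,7,13,1,0,8)
  step pc=5: slti  $2, $1, 1  regs=(0,15,0,7,13,1,0,8)
  step pc=6: ori   $0, $0, 5  regs=(0,15,0,7,13,1,0,8)
  step pc=7: bne  $6, $7, L13  cond=T  regs=(0,15,0,7,13,1,0,8)
  step pc=8: or   $6, $1, $0  regs=(0,15,0,7,13,1,15,8)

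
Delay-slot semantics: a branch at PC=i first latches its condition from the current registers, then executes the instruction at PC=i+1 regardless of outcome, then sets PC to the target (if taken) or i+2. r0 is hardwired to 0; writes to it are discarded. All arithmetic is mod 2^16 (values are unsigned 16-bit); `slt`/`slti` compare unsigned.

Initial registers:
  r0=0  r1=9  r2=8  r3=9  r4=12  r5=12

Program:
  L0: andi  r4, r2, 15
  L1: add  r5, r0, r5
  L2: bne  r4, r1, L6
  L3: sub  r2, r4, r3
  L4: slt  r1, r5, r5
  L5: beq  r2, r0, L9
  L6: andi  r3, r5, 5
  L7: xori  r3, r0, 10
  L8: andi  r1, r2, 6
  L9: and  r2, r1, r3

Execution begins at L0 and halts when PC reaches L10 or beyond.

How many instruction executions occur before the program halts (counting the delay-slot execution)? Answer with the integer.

  step pc=0: andi  r4, r2, 15  regs=(0,9,8,9,8,12)
  step pc=1: add  r5, r0, r5  regs=(0,9,8,9,8,12)
  step pc=2: bne  r4, r1, L6  cond=T  regs=(0,9,8,9,8,12)
  step pc=3: sub  r2, r4, r3  regs=(0,9,65535,9,8,12)
  step pc=6: andi  r3, r5, 5  regs=(0,9,65535,4,8,12)
  step pc=7: xori  r3, r0, 10  regs=(0,9,65535,10,8,12)
  step pc=8: andi  r1, r2, 6  regs=(0,6,65535,10,8,12)
  step pc=9: and  r2, r1, r3  regs=(0,6,2,10,8,12)

8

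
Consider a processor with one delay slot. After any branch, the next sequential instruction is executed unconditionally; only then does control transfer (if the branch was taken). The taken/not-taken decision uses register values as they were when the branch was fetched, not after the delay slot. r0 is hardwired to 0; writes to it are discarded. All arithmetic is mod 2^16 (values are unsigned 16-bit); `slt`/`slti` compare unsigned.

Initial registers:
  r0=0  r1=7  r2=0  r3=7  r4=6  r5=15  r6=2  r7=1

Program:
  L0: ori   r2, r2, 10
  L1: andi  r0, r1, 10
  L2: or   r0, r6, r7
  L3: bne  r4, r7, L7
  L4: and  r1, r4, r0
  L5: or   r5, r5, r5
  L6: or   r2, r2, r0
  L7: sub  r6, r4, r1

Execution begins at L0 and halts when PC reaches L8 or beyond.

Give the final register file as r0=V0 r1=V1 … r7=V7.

r0=0 r1=0 r2=10 r3=7 r4=6 r5=15 r6=6 r7=1

  step pc=0: ori   r2, r2, 10  regs=(0,7,10,7,6,15,2,1)
  step pc=1: andi  r0, r1, 10  regs=(0,7,10,7,6,15,2,1)
  step pc=2: or   r0, r6, r7  regs=(0,7,10,7,6,15,2,1)
  step pc=3: bne  r4, r7, L7  cond=T  regs=(0,7,10,7,6,15,2,1)
  step pc=4: and  r1, r4, r0  regs=(0,0,10,7,6,15,2,1)
  step pc=7: sub  r6, r4, r1  regs=(0,0,10,7,6,15,6,1)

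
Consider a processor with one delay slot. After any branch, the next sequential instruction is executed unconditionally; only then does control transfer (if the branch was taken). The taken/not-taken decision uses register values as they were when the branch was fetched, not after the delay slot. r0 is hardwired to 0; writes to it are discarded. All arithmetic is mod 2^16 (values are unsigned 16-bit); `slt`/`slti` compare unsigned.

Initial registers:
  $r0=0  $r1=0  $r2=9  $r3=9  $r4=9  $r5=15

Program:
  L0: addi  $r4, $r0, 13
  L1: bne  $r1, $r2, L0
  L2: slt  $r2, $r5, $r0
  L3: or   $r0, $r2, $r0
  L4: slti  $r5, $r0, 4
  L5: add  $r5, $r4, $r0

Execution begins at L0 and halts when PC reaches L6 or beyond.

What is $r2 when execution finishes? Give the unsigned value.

0

PC=0  addi  $r4, $r0, 13     | $r0=0 $r1=0 $r2=9 $r3=9 $r4=13 $r5=15
PC=1  bne  $r1, $r2, L0      | $r0=0 $r1=0 $r2=9 $r3=9 $r4=13 $r5=15  [TAKEN]
PC=2  slt  $r2, $r5, $r0     | $r0=0 $r1=0 $r2=0 $r3=9 $r4=13 $r5=15
PC=0  addi  $r4, $r0, 13     | $r0=0 $r1=0 $r2=0 $r3=9 $r4=13 $r5=15
PC=1  bne  $r1, $r2, L0      | $r0=0 $r1=0 $r2=0 $r3=9 $r4=13 $r5=15  [not taken]
PC=2  slt  $r2, $r5, $r0     | $r0=0 $r1=0 $r2=0 $r3=9 $r4=13 $r5=15
PC=3  or   $r0, $r2, $r0     | $r0=0 $r1=0 $r2=0 $r3=9 $r4=13 $r5=15
PC=4  slti  $r5, $r0, 4      | $r0=0 $r1=0 $r2=0 $r3=9 $r4=13 $r5=1
PC=5  add  $r5, $r4, $r0     | $r0=0 $r1=0 $r2=0 $r3=9 $r4=13 $r5=13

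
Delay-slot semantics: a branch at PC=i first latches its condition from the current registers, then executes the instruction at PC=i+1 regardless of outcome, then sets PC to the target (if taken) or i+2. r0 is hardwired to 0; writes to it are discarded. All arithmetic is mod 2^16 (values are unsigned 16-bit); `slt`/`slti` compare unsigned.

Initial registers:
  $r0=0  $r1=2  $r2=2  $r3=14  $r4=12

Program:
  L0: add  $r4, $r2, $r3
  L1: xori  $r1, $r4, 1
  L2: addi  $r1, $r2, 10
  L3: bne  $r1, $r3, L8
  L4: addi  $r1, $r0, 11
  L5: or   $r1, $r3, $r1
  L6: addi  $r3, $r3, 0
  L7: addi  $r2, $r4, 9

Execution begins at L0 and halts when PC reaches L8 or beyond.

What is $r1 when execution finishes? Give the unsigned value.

11

[0] add  $r4, $r2, $r3  →  {$r0:0, $r1:2, $r2:2, $r3:14, $r4:16}
[1] xori  $r1, $r4, 1  →  {$r0:0, $r1:17, $r2:2, $r3:14, $r4:16}
[2] addi  $r1, $r2, 10  →  {$r0:0, $r1:12, $r2:2, $r3:14, $r4:16}
[3] bne  $r1, $r3, L8  →  {$r0:0, $r1:12, $r2:2, $r3:14, $r4:16}  ⟨branch taken⟩
[4] addi  $r1, $r0, 11  →  {$r0:0, $r1:11, $r2:2, $r3:14, $r4:16}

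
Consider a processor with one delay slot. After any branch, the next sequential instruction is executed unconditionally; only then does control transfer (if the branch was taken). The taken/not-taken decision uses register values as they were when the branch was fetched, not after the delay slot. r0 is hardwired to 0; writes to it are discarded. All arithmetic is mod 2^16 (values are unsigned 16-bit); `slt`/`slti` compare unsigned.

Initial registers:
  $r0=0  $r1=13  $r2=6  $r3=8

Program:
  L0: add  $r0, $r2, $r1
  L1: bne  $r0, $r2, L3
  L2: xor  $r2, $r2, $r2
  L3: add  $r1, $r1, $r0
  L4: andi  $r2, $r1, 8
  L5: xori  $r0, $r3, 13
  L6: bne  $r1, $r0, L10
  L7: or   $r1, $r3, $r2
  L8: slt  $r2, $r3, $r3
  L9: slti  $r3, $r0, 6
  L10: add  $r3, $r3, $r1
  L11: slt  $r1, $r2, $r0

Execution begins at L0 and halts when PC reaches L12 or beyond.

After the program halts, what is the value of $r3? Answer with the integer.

PC=0  add  $r0, $r2, $r1     | $r0=0 $r1=13 $r2=6 $r3=8
PC=1  bne  $r0, $r2, L3      | $r0=0 $r1=13 $r2=6 $r3=8  [TAKEN]
PC=2  xor  $r2, $r2, $r2     | $r0=0 $r1=13 $r2=0 $r3=8
PC=3  add  $r1, $r1, $r0     | $r0=0 $r1=13 $r2=0 $r3=8
PC=4  andi  $r2, $r1, 8      | $r0=0 $r1=13 $r2=8 $r3=8
PC=5  xori  $r0, $r3, 13     | $r0=0 $r1=13 $r2=8 $r3=8
PC=6  bne  $r1, $r0, L10     | $r0=0 $r1=13 $r2=8 $r3=8  [TAKEN]
PC=7  or   $r1, $r3, $r2     | $r0=0 $r1=8 $r2=8 $r3=8
PC=10 add  $r3, $r3, $r1     | $r0=0 $r1=8 $r2=8 $r3=16
PC=11 slt  $r1, $r2, $r0     | $r0=0 $r1=0 $r2=8 $r3=16

16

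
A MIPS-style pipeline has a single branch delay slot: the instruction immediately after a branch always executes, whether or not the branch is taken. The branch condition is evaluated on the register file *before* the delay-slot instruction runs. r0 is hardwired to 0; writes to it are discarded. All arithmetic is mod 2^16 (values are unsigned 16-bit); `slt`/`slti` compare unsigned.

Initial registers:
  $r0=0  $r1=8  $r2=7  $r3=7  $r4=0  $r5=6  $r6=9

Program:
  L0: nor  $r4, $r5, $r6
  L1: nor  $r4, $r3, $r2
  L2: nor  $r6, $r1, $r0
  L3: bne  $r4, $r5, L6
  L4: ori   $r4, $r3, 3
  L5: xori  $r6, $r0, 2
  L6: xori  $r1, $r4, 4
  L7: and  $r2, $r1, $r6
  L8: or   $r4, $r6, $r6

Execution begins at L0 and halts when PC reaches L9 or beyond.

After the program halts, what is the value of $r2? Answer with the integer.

3

[0] nor  $r4, $r5, $r6  →  {$r0:0, $r1:8, $r2:7, $r3:7, $r4:65520, $r5:6, $r6:9}
[1] nor  $r4, $r3, $r2  →  {$r0:0, $r1:8, $r2:7, $r3:7, $r4:65528, $r5:6, $r6:9}
[2] nor  $r6, $r1, $r0  →  {$r0:0, $r1:8, $r2:7, $r3:7, $r4:65528, $r5:6, $r6:65527}
[3] bne  $r4, $r5, L6  →  {$r0:0, $r1:8, $r2:7, $r3:7, $r4:65528, $r5:6, $r6:65527}  ⟨branch taken⟩
[4] ori   $r4, $r3, 3  →  {$r0:0, $r1:8, $r2:7, $r3:7, $r4:7, $r5:6, $r6:65527}
[6] xori  $r1, $r4, 4  →  {$r0:0, $r1:3, $r2:7, $r3:7, $r4:7, $r5:6, $r6:65527}
[7] and  $r2, $r1, $r6  →  {$r0:0, $r1:3, $r2:3, $r3:7, $r4:7, $r5:6, $r6:65527}
[8] or   $r4, $r6, $r6  →  {$r0:0, $r1:3, $r2:3, $r3:7, $r4:65527, $r5:6, $r6:65527}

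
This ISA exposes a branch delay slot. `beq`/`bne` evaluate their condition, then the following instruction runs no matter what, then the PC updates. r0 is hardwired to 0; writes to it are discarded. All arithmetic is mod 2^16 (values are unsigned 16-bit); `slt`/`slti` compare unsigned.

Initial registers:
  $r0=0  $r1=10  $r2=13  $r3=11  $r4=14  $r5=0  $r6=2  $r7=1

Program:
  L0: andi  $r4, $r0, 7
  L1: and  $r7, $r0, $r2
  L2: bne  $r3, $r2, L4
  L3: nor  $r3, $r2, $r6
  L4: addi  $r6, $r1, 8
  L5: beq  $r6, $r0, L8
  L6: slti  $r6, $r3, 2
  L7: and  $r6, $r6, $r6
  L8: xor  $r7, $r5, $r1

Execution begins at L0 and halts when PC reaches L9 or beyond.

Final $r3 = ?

65520

[0] andi  $r4, $r0, 7  →  {$r0:0, $r1:10, $r2:13, $r3:11, $r4:0, $r5:0, $r6:2, $r7:1}
[1] and  $r7, $r0, $r2  →  {$r0:0, $r1:10, $r2:13, $r3:11, $r4:0, $r5:0, $r6:2, $r7:0}
[2] bne  $r3, $r2, L4  →  {$r0:0, $r1:10, $r2:13, $r3:11, $r4:0, $r5:0, $r6:2, $r7:0}  ⟨branch taken⟩
[3] nor  $r3, $r2, $r6  →  {$r0:0, $r1:10, $r2:13, $r3:65520, $r4:0, $r5:0, $r6:2, $r7:0}
[4] addi  $r6, $r1, 8  →  {$r0:0, $r1:10, $r2:13, $r3:65520, $r4:0, $r5:0, $r6:18, $r7:0}
[5] beq  $r6, $r0, L8  →  {$r0:0, $r1:10, $r2:13, $r3:65520, $r4:0, $r5:0, $r6:18, $r7:0}  ⟨branch fallthrough⟩
[6] slti  $r6, $r3, 2  →  {$r0:0, $r1:10, $r2:13, $r3:65520, $r4:0, $r5:0, $r6:0, $r7:0}
[7] and  $r6, $r6, $r6  →  {$r0:0, $r1:10, $r2:13, $r3:65520, $r4:0, $r5:0, $r6:0, $r7:0}
[8] xor  $r7, $r5, $r1  →  {$r0:0, $r1:10, $r2:13, $r3:65520, $r4:0, $r5:0, $r6:0, $r7:10}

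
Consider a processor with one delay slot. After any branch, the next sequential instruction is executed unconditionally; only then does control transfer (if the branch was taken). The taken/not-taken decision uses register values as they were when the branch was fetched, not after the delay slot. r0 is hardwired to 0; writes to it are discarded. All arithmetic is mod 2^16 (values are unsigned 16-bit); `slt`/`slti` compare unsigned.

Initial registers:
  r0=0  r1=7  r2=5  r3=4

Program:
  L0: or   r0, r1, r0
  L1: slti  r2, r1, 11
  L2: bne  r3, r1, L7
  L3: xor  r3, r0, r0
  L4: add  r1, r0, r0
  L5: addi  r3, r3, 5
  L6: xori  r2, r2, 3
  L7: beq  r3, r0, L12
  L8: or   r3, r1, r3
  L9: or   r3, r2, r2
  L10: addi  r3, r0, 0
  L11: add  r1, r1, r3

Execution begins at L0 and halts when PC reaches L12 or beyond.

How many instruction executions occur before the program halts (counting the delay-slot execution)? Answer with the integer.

6

[0] or   r0, r1, r0  →  {r0:0, r1:7, r2:5, r3:4}
[1] slti  r2, r1, 11  →  {r0:0, r1:7, r2:1, r3:4}
[2] bne  r3, r1, L7  →  {r0:0, r1:7, r2:1, r3:4}  ⟨branch taken⟩
[3] xor  r3, r0, r0  →  {r0:0, r1:7, r2:1, r3:0}
[7] beq  r3, r0, L12  →  {r0:0, r1:7, r2:1, r3:0}  ⟨branch taken⟩
[8] or   r3, r1, r3  →  {r0:0, r1:7, r2:1, r3:7}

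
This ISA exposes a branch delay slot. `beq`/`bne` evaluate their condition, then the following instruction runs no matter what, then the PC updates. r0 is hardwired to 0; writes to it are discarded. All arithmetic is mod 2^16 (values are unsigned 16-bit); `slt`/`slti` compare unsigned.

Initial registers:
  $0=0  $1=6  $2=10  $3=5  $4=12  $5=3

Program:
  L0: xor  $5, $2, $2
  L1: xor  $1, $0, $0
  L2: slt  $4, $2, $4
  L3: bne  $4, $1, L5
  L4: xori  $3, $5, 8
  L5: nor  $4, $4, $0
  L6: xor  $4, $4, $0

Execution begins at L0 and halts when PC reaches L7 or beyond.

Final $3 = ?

[0] xor  $5, $2, $2  →  {$0:0, $1:6, $2:10, $3:5, $4:12, $5:0}
[1] xor  $1, $0, $0  →  {$0:0, $1:0, $2:10, $3:5, $4:12, $5:0}
[2] slt  $4, $2, $4  →  {$0:0, $1:0, $2:10, $3:5, $4:1, $5:0}
[3] bne  $4, $1, L5  →  {$0:0, $1:0, $2:10, $3:5, $4:1, $5:0}  ⟨branch taken⟩
[4] xori  $3, $5, 8  →  {$0:0, $1:0, $2:10, $3:8, $4:1, $5:0}
[5] nor  $4, $4, $0  →  {$0:0, $1:0, $2:10, $3:8, $4:65534, $5:0}
[6] xor  $4, $4, $0  →  {$0:0, $1:0, $2:10, $3:8, $4:65534, $5:0}

8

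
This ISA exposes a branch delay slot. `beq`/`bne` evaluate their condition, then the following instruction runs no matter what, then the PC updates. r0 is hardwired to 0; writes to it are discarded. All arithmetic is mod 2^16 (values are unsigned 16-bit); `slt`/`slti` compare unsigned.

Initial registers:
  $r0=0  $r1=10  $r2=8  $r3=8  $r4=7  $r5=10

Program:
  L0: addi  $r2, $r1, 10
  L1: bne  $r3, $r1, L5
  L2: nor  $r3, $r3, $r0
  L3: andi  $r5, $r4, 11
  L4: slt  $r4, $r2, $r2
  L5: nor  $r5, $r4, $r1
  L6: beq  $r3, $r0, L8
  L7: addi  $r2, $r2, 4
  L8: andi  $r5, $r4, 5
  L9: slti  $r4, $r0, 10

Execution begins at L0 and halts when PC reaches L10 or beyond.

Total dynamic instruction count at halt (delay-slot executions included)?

#0 addi  $r2, $r1, 10 ; 0/10/20/8/7/10
#1 bne  $r3, $r1, L5 ; 0/10/20/8/7/10 ; →target
#2 nor  $r3, $r3, $r0 ; 0/10/20/65527/7/10
#5 nor  $r5, $r4, $r1 ; 0/10/20/65527/7/65520
#6 beq  $r3, $r0, L8 ; 0/10/20/65527/7/65520 ; →fallthru
#7 addi  $r2, $r2, 4 ; 0/10/24/65527/7/65520
#8 andi  $r5, $r4, 5 ; 0/10/24/65527/7/5
#9 slti  $r4, $r0, 10 ; 0/10/24/65527/1/5

8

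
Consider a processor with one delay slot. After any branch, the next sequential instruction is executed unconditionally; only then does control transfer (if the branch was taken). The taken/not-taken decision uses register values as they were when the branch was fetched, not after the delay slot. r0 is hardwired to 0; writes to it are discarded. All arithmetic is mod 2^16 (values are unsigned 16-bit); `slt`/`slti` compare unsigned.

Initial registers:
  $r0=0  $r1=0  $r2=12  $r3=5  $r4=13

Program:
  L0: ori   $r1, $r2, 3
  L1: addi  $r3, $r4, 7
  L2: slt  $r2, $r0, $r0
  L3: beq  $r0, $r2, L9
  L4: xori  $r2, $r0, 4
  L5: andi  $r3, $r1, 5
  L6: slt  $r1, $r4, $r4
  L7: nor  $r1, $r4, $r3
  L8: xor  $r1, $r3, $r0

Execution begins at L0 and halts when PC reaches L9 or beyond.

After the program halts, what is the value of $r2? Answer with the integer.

4

#0 ori   $r1, $r2, 3 ; 0/15/12/5/13
#1 addi  $r3, $r4, 7 ; 0/15/12/20/13
#2 slt  $r2, $r0, $r0 ; 0/15/0/20/13
#3 beq  $r0, $r2, L9 ; 0/15/0/20/13 ; →target
#4 xori  $r2, $r0, 4 ; 0/15/4/20/13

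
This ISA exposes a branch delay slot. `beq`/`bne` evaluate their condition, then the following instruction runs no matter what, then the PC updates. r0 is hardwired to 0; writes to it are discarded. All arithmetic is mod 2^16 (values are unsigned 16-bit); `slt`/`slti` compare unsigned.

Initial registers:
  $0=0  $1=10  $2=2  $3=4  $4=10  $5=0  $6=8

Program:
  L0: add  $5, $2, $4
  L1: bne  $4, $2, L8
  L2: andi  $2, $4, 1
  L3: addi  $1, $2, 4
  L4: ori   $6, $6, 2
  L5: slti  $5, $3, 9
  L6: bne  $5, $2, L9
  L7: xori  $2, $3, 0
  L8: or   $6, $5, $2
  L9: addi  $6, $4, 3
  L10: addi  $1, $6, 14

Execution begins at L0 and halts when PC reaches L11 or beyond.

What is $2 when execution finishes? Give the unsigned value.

0

  step pc=0: add  $5, $2, $4  regs=(0,10,2,4,10,12,8)
  step pc=1: bne  $4, $2, L8  cond=T  regs=(0,10,2,4,10,12,8)
  step pc=2: andi  $2, $4, 1  regs=(0,10,0,4,10,12,8)
  step pc=8: or   $6, $5, $2  regs=(0,10,0,4,10,12,12)
  step pc=9: addi  $6, $4, 3  regs=(0,10,0,4,10,12,13)
  step pc=10: addi  $1, $6, 14  regs=(0,27,0,4,10,12,13)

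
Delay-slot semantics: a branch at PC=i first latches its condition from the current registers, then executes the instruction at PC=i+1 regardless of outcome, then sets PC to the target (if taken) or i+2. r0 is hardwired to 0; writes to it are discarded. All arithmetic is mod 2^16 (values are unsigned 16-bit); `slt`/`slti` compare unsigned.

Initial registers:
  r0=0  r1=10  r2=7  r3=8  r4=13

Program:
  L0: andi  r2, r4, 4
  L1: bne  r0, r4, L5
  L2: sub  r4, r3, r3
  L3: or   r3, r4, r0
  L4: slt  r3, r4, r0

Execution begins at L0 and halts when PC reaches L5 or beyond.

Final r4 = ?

0

[0] andi  r2, r4, 4  →  {r0:0, r1:10, r2:4, r3:8, r4:13}
[1] bne  r0, r4, L5  →  {r0:0, r1:10, r2:4, r3:8, r4:13}  ⟨branch taken⟩
[2] sub  r4, r3, r3  →  {r0:0, r1:10, r2:4, r3:8, r4:0}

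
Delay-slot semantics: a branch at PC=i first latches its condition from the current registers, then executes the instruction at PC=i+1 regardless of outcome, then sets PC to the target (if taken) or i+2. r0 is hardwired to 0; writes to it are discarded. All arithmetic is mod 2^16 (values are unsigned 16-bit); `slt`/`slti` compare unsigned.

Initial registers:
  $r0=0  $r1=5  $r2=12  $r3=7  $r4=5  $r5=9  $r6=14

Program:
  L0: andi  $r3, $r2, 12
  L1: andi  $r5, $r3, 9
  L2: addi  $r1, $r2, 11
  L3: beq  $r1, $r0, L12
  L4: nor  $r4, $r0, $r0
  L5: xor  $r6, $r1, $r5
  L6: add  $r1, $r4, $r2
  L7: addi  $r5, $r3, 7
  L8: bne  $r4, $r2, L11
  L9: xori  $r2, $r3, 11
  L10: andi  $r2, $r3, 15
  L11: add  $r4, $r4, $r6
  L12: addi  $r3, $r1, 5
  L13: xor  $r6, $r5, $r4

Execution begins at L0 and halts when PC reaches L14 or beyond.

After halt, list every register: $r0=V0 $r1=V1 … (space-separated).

  step pc=0: andi  $r3, $r2, 12  regs=(0,5,12,12,5,9,14)
  step pc=1: andi  $r5, $r3, 9  regs=(0,5,12,12,5,8,14)
  step pc=2: addi  $r1, $r2, 11  regs=(0,23,12,12,5,8,14)
  step pc=3: beq  $r1, $r0, L12  cond=F  regs=(0,23,12,12,5,8,14)
  step pc=4: nor  $r4, $r0, $r0  regs=(0,23,12,12,65535,8,14)
  step pc=5: xor  $r6, $r1, $r5  regs=(0,23,12,12,65535,8,31)
  step pc=6: add  $r1, $r4, $r2  regs=(0,11,12,12,65535,8,31)
  step pc=7: addi  $r5, $r3, 7  regs=(0,11,12,12,65535,19,31)
  step pc=8: bne  $r4, $r2, L11  cond=T  regs=(0,11,12,12,65535,19,31)
  step pc=9: xori  $r2, $r3, 11  regs=(0,11,7,12,65535,19,31)
  step pc=11: add  $r4, $r4, $r6  regs=(0,11,7,12,30,19,31)
  step pc=12: addi  $r3, $r1, 5  regs=(0,11,7,16,30,19,31)
  step pc=13: xor  $r6, $r5, $r4  regs=(0,11,7,16,30,19,13)

$r0=0 $r1=11 $r2=7 $r3=16 $r4=30 $r5=19 $r6=13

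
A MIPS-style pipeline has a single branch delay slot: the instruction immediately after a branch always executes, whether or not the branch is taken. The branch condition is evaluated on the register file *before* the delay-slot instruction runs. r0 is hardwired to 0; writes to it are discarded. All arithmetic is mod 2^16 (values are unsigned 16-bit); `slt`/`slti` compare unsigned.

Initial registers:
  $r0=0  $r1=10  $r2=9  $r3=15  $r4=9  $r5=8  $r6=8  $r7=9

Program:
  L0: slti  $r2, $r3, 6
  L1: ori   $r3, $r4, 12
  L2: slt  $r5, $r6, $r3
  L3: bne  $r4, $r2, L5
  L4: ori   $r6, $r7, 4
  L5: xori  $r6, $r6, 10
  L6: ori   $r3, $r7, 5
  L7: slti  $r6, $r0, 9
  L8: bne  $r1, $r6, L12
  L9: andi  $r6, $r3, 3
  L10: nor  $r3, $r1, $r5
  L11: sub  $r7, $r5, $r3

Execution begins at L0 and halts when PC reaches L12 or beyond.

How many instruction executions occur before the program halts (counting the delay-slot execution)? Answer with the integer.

10

PC=0  slti  $r2, $r3, 6      | $r0=0 $r1=10 $r2=0 $r3=15 $r4=9 $r5=8 $r6=8 $r7=9
PC=1  ori   $r3, $r4, 12     | $r0=0 $r1=10 $r2=0 $r3=13 $r4=9 $r5=8 $r6=8 $r7=9
PC=2  slt  $r5, $r6, $r3     | $r0=0 $r1=10 $r2=0 $r3=13 $r4=9 $r5=1 $r6=8 $r7=9
PC=3  bne  $r4, $r2, L5      | $r0=0 $r1=10 $r2=0 $r3=13 $r4=9 $r5=1 $r6=8 $r7=9  [TAKEN]
PC=4  ori   $r6, $r7, 4      | $r0=0 $r1=10 $r2=0 $r3=13 $r4=9 $r5=1 $r6=13 $r7=9
PC=5  xori  $r6, $r6, 10     | $r0=0 $r1=10 $r2=0 $r3=13 $r4=9 $r5=1 $r6=7 $r7=9
PC=6  ori   $r3, $r7, 5      | $r0=0 $r1=10 $r2=0 $r3=13 $r4=9 $r5=1 $r6=7 $r7=9
PC=7  slti  $r6, $r0, 9      | $r0=0 $r1=10 $r2=0 $r3=13 $r4=9 $r5=1 $r6=1 $r7=9
PC=8  bne  $r1, $r6, L12     | $r0=0 $r1=10 $r2=0 $r3=13 $r4=9 $r5=1 $r6=1 $r7=9  [TAKEN]
PC=9  andi  $r6, $r3, 3      | $r0=0 $r1=10 $r2=0 $r3=13 $r4=9 $r5=1 $r6=1 $r7=9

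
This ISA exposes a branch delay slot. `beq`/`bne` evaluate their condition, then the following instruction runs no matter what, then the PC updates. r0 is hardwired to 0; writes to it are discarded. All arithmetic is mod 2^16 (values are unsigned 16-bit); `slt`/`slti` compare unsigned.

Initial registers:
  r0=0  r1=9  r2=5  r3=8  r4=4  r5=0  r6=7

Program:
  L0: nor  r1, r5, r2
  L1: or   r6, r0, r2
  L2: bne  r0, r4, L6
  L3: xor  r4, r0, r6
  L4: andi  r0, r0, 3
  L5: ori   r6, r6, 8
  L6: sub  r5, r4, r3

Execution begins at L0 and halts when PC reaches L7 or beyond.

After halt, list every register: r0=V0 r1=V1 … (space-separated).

[0] nor  r1, r5, r2  →  {r0:0, r1:65530, r2:5, r3:8, r4:4, r5:0, r6:7}
[1] or   r6, r0, r2  →  {r0:0, r1:65530, r2:5, r3:8, r4:4, r5:0, r6:5}
[2] bne  r0, r4, L6  →  {r0:0, r1:65530, r2:5, r3:8, r4:4, r5:0, r6:5}  ⟨branch taken⟩
[3] xor  r4, r0, r6  →  {r0:0, r1:65530, r2:5, r3:8, r4:5, r5:0, r6:5}
[6] sub  r5, r4, r3  →  {r0:0, r1:65530, r2:5, r3:8, r4:5, r5:65533, r6:5}

r0=0 r1=65530 r2=5 r3=8 r4=5 r5=65533 r6=5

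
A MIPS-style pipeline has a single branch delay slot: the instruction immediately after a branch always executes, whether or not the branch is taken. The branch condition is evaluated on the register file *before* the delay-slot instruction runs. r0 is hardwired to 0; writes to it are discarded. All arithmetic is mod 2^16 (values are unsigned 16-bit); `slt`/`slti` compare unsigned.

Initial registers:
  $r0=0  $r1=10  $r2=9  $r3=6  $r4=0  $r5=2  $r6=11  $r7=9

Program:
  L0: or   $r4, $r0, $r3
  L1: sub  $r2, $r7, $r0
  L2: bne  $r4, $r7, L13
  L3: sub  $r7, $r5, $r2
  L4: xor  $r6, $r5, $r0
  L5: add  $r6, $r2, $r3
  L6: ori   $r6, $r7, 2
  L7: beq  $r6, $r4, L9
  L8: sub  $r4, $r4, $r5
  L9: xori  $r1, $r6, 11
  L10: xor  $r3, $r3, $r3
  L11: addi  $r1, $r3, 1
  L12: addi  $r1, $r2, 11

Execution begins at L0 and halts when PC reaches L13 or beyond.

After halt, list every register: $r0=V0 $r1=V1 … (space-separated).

$r0=0 $r1=10 $r2=9 $r3=6 $r4=6 $r5=2 $r6=11 $r7=65529

#0 or   $r4, $r0, $r3 ; 0/10/9/6/6/2/11/9
#1 sub  $r2, $r7, $r0 ; 0/10/9/6/6/2/11/9
#2 bne  $r4, $r7, L13 ; 0/10/9/6/6/2/11/9 ; →target
#3 sub  $r7, $r5, $r2 ; 0/10/9/6/6/2/11/65529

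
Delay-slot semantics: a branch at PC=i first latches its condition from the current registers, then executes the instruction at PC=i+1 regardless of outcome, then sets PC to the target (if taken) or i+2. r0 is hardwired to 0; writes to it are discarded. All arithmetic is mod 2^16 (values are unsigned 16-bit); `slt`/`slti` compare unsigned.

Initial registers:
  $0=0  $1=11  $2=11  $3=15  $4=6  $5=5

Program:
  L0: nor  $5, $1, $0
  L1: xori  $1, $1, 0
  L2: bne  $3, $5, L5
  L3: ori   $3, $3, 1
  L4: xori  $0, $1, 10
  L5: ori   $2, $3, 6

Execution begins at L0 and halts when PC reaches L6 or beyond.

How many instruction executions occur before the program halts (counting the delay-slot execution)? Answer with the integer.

5

#0 nor  $5, $1, $0 ; 0/11/11/15/6/65524
#1 xori  $1, $1, 0 ; 0/11/11/15/6/65524
#2 bne  $3, $5, L5 ; 0/11/11/15/6/65524 ; →target
#3 ori   $3, $3, 1 ; 0/11/11/15/6/65524
#5 ori   $2, $3, 6 ; 0/11/15/15/6/65524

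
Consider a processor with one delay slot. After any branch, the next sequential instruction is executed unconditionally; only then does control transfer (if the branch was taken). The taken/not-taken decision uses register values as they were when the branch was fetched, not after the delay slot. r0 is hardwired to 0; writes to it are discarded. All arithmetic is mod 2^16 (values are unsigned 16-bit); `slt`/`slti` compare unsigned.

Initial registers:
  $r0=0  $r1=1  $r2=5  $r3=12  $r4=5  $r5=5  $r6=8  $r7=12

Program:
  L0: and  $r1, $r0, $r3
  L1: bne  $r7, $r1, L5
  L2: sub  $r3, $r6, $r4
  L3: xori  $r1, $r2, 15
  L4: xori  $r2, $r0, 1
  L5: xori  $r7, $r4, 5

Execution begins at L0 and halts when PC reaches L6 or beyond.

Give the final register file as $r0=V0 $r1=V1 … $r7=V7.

$r0=0 $r1=0 $r2=5 $r3=3 $r4=5 $r5=5 $r6=8 $r7=0

  step pc=0: and  $r1, $r0, $r3  regs=(0,0,5,12,5,5,8,12)
  step pc=1: bne  $r7, $r1, L5  cond=T  regs=(0,0,5,12,5,5,8,12)
  step pc=2: sub  $r3, $r6, $r4  regs=(0,0,5,3,5,5,8,12)
  step pc=5: xori  $r7, $r4, 5  regs=(0,0,5,3,5,5,8,0)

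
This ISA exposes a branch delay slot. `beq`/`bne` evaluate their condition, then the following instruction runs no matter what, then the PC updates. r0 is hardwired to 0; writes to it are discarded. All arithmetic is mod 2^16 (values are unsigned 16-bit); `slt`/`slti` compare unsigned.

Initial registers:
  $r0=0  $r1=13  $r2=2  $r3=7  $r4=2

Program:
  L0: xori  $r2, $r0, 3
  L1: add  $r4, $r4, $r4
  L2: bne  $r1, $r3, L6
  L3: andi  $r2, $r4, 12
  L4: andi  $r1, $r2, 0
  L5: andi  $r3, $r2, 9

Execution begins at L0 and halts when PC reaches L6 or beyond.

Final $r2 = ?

[0] xori  $r2, $r0, 3  →  {$r0:0, $r1:13, $r2:3, $r3:7, $r4:2}
[1] add  $r4, $r4, $r4  →  {$r0:0, $r1:13, $r2:3, $r3:7, $r4:4}
[2] bne  $r1, $r3, L6  →  {$r0:0, $r1:13, $r2:3, $r3:7, $r4:4}  ⟨branch taken⟩
[3] andi  $r2, $r4, 12  →  {$r0:0, $r1:13, $r2:4, $r3:7, $r4:4}

4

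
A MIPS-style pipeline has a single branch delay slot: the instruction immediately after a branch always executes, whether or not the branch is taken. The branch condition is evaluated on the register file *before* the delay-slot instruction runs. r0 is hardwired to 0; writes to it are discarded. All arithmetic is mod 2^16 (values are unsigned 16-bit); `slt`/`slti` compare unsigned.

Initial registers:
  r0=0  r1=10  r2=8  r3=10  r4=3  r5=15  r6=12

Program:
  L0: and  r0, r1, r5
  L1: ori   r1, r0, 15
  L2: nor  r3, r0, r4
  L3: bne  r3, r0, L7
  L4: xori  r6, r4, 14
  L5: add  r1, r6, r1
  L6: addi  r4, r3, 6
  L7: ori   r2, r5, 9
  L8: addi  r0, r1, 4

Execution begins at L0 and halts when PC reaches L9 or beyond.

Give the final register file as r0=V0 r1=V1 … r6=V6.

[0] and  r0, r1, r5  →  {r0:0, r1:10, r2:8, r3:10, r4:3, r5:15, r6:12}
[1] ori   r1, r0, 15  →  {r0:0, r1:15, r2:8, r3:10, r4:3, r5:15, r6:12}
[2] nor  r3, r0, r4  →  {r0:0, r1:15, r2:8, r3:65532, r4:3, r5:15, r6:12}
[3] bne  r3, r0, L7  →  {r0:0, r1:15, r2:8, r3:65532, r4:3, r5:15, r6:12}  ⟨branch taken⟩
[4] xori  r6, r4, 14  →  {r0:0, r1:15, r2:8, r3:65532, r4:3, r5:15, r6:13}
[7] ori   r2, r5, 9  →  {r0:0, r1:15, r2:15, r3:65532, r4:3, r5:15, r6:13}
[8] addi  r0, r1, 4  →  {r0:0, r1:15, r2:15, r3:65532, r4:3, r5:15, r6:13}

r0=0 r1=15 r2=15 r3=65532 r4=3 r5=15 r6=13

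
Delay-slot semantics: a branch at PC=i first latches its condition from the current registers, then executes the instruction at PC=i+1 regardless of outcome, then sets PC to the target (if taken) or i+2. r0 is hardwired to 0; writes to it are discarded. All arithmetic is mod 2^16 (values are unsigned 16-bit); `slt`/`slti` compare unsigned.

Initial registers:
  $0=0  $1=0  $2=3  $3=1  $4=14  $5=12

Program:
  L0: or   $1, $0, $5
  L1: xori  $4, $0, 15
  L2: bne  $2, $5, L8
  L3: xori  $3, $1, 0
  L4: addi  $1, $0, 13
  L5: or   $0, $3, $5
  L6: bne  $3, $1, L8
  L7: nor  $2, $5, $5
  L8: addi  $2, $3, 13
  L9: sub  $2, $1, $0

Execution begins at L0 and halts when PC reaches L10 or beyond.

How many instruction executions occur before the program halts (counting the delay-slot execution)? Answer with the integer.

[0] or   $1, $0, $5  →  {$0:0, $1:12, $2:3, $3:1, $4:14, $5:12}
[1] xori  $4, $0, 15  →  {$0:0, $1:12, $2:3, $3:1, $4:15, $5:12}
[2] bne  $2, $5, L8  →  {$0:0, $1:12, $2:3, $3:1, $4:15, $5:12}  ⟨branch taken⟩
[3] xori  $3, $1, 0  →  {$0:0, $1:12, $2:3, $3:12, $4:15, $5:12}
[8] addi  $2, $3, 13  →  {$0:0, $1:12, $2:25, $3:12, $4:15, $5:12}
[9] sub  $2, $1, $0  →  {$0:0, $1:12, $2:12, $3:12, $4:15, $5:12}

6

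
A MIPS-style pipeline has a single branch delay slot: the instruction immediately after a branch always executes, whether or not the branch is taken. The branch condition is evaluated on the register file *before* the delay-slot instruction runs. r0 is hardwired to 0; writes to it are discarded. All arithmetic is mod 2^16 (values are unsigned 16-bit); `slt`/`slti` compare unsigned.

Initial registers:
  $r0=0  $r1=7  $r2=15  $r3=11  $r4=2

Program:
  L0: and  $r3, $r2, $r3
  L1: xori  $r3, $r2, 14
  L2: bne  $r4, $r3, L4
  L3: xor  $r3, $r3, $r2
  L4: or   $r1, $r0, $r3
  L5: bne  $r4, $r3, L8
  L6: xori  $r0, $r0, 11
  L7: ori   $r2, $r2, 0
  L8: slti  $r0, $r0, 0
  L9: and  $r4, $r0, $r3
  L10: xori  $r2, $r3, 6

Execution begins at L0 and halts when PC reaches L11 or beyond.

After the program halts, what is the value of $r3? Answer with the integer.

14

PC=0  and  $r3, $r2, $r3     | $r0=0 $r1=7 $r2=15 $r3=11 $r4=2
PC=1  xori  $r3, $r2, 14     | $r0=0 $r1=7 $r2=15 $r3=1 $r4=2
PC=2  bne  $r4, $r3, L4      | $r0=0 $r1=7 $r2=15 $r3=1 $r4=2  [TAKEN]
PC=3  xor  $r3, $r3, $r2     | $r0=0 $r1=7 $r2=15 $r3=14 $r4=2
PC=4  or   $r1, $r0, $r3     | $r0=0 $r1=14 $r2=15 $r3=14 $r4=2
PC=5  bne  $r4, $r3, L8      | $r0=0 $r1=14 $r2=15 $r3=14 $r4=2  [TAKEN]
PC=6  xori  $r0, $r0, 11     | $r0=0 $r1=14 $r2=15 $r3=14 $r4=2
PC=8  slti  $r0, $r0, 0      | $r0=0 $r1=14 $r2=15 $r3=14 $r4=2
PC=9  and  $r4, $r0, $r3     | $r0=0 $r1=14 $r2=15 $r3=14 $r4=0
PC=10 xori  $r2, $r3, 6      | $r0=0 $r1=14 $r2=8 $r3=14 $r4=0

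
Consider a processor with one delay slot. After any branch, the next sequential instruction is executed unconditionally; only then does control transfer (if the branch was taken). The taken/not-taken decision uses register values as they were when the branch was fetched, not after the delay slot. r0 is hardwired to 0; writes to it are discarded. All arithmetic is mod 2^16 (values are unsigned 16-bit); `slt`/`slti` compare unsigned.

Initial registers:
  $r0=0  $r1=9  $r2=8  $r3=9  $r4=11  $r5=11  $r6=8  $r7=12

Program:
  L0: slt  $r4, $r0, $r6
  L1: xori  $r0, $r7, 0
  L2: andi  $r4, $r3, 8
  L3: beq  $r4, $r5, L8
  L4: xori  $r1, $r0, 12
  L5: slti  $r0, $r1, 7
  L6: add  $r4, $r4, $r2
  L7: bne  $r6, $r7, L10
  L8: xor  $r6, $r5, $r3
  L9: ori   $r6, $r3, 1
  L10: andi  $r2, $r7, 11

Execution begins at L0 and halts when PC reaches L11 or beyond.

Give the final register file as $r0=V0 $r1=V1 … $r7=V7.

PC=0  slt  $r4, $r0, $r6     | $r0=0 $r1=9 $r2=8 $r3=9 $r4=1 $r5=11 $r6=8 $r7=12
PC=1  xori  $r0, $r7, 0      | $r0=0 $r1=9 $r2=8 $r3=9 $r4=1 $r5=11 $r6=8 $r7=12
PC=2  andi  $r4, $r3, 8      | $r0=0 $r1=9 $r2=8 $r3=9 $r4=8 $r5=11 $r6=8 $r7=12
PC=3  beq  $r4, $r5, L8      | $r0=0 $r1=9 $r2=8 $r3=9 $r4=8 $r5=11 $r6=8 $r7=12  [not taken]
PC=4  xori  $r1, $r0, 12     | $r0=0 $r1=12 $r2=8 $r3=9 $r4=8 $r5=11 $r6=8 $r7=12
PC=5  slti  $r0, $r1, 7      | $r0=0 $r1=12 $r2=8 $r3=9 $r4=8 $r5=11 $r6=8 $r7=12
PC=6  add  $r4, $r4, $r2     | $r0=0 $r1=12 $r2=8 $r3=9 $r4=16 $r5=11 $r6=8 $r7=12
PC=7  bne  $r6, $r7, L10     | $r0=0 $r1=12 $r2=8 $r3=9 $r4=16 $r5=11 $r6=8 $r7=12  [TAKEN]
PC=8  xor  $r6, $r5, $r3     | $r0=0 $r1=12 $r2=8 $r3=9 $r4=16 $r5=11 $r6=2 $r7=12
PC=10 andi  $r2, $r7, 11     | $r0=0 $r1=12 $r2=8 $r3=9 $r4=16 $r5=11 $r6=2 $r7=12

$r0=0 $r1=12 $r2=8 $r3=9 $r4=16 $r5=11 $r6=2 $r7=12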